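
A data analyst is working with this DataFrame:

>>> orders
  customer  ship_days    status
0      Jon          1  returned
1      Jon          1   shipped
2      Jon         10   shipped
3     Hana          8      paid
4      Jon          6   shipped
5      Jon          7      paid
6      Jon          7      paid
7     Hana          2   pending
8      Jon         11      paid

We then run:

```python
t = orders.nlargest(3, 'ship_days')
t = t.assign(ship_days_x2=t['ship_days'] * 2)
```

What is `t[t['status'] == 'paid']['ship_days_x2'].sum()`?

take 3 rows with largest ship_days:
  customer  ship_days   status
8      Jon         11     paid
2      Jon         10  shipped
3     Hana          8     paid
add column ship_days_x2 = t['ship_days'] * 2:
  customer  ship_days   status  ship_days_x2
8      Jon         11     paid            22
2      Jon         10  shipped            20
3     Hana          8     paid            16
filter rows where status == 'paid':
  customer  ship_days status  ship_days_x2
8      Jon         11   paid            22
3     Hana          8   paid            16
The sum of column 'ship_days_x2' is 38.

38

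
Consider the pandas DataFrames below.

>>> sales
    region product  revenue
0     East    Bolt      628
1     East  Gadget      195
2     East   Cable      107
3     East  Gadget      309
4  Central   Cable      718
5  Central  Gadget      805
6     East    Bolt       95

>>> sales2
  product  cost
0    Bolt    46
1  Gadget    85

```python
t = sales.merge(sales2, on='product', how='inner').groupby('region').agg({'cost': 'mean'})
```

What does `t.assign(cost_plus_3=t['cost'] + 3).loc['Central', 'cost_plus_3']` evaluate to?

88.0

merge on 'product' (how='inner') → 5 rows:
    region product  revenue  cost
0     East    Bolt      628    46
1     East  Gadget      195    85
2     East  Gadget      309    85
3  Central  Gadget      805    85
4     East    Bolt       95    46
group by region, mean of cost:
         cost
region       
Central  85.0
East     65.5
add column cost_plus_3 = t['cost'] + 3:
         cost  cost_plus_3
region                    
Central  85.0         88.0
East     65.5         68.5
Reading off the value at row 'Central', column 'cost_plus_3', we get 88.0.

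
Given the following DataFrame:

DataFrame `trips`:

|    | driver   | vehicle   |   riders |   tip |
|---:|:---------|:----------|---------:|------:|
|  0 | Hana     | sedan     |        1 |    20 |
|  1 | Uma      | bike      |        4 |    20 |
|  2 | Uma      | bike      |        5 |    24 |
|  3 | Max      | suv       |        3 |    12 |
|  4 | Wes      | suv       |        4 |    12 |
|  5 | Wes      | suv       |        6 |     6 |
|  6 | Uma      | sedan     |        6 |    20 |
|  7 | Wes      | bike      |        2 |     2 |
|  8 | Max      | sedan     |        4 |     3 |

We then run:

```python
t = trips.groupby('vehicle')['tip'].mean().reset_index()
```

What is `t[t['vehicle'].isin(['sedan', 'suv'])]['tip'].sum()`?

24.3333333333

group by vehicle, mean of tip:
vehicle
bike     15.333333
sedan    14.333333
suv      10.000000
Name: tip, dtype: float64
reset_index():
  vehicle        tip
0    bike  15.333333
1   sedan  14.333333
2     suv  10.000000
filter rows where vehicle in ['sedan', 'suv']:
  vehicle        tip
1   sedan  14.333333
2     suv  10.000000
Finally, sum of column 'tip' = 24.3333333333.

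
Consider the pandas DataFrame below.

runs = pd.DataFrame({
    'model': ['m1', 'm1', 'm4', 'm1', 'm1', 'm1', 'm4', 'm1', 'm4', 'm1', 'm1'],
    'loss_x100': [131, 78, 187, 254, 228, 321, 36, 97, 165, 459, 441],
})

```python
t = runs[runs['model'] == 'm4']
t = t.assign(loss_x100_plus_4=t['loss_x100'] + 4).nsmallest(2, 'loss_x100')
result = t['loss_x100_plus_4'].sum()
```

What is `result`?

209

filter rows where model == 'm4':
  model  loss_x100
2    m4        187
6    m4         36
8    m4        165
add column loss_x100_plus_4 = t['loss_x100'] + 4:
  model  loss_x100  loss_x100_plus_4
2    m4        187               191
6    m4         36                40
8    m4        165               169
take 2 rows with smallest loss_x100:
  model  loss_x100  loss_x100_plus_4
6    m4         36                40
8    m4        165               169
Then the sum of column 'loss_x100_plus_4': 209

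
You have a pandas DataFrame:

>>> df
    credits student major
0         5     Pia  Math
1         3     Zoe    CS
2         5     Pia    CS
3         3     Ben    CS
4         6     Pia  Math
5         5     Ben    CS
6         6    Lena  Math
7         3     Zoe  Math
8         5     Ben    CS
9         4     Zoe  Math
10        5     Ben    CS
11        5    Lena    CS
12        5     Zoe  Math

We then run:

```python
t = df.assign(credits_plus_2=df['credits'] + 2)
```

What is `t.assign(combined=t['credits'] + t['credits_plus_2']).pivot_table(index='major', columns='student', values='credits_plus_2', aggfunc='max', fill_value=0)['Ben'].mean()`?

3.5

add column credits_plus_2 = df['credits'] + 2:
    credits student major  credits_plus_2
0         5     Pia  Math               7
1         3     Zoe    CS               5
2         5     Pia    CS               7
3         3     Ben    CS               5
4         6     Pia  Math               8
5         5     Ben    CS               7
6         6    Lena  Math               8
7         3     Zoe  Math               5
8         5     Ben    CS               7
9         4     Zoe  Math               6
10        5     Ben    CS               7
11        5    Lena    CS               7
12        5     Zoe  Math               7
add column combined = t['credits'] + t['credits_plus_2']:
    credits student major  credits_plus_2  combined
0         5     Pia  Math               7        12
1         3     Zoe    CS               5         8
2         5     Pia    CS               7        12
3         3     Ben    CS               5         8
4         6     Pia  Math               8        14
5         5     Ben    CS               7        12
6         6    Lena  Math               8        14
7         3     Zoe  Math               5         8
8         5     Ben    CS               7        12
9         4     Zoe  Math               6        10
10        5     Ben    CS               7        12
11        5    Lena    CS               7        12
12        5     Zoe  Math               7        12
pivot: rows=major, cols=student, max(credits_plus_2):
student  Ben  Lena  Pia  Zoe
major                       
CS         7     7    7    5
Math       0     8    8    7
So mean() = 3.5.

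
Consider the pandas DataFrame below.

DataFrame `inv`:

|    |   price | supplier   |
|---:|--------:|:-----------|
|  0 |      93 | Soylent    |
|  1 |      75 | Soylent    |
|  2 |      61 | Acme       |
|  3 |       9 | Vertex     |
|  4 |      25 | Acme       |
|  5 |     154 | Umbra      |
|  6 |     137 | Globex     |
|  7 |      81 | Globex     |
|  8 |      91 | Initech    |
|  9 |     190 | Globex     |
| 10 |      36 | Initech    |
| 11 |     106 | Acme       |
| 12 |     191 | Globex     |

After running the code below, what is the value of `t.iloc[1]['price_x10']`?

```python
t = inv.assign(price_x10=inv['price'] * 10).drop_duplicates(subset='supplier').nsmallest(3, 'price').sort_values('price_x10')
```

610

add column price_x10 = inv['price'] * 10:
    price supplier  price_x10
0      93  Soylent        930
1      75  Soylent        750
2      61     Acme        610
3       9   Vertex         90
4      25     Acme        250
5     154    Umbra       1540
6     137   Globex       1370
7      81   Globex        810
8      91  Initech        910
9     190   Globex       1900
10     36  Initech        360
11    106     Acme       1060
12    191   Globex       1910
drop duplicate supplier (keep=first):
   price supplier  price_x10
0     93  Soylent        930
2     61     Acme        610
3      9   Vertex         90
5    154    Umbra       1540
6    137   Globex       1370
8     91  Initech        910
take 3 rows with smallest price:
   price supplier  price_x10
3      9   Vertex         90
2     61     Acme        610
8     91  Initech        910
sort by price_x10:
   price supplier  price_x10
3      9   Vertex         90
2     61     Acme        610
8     91  Initech        910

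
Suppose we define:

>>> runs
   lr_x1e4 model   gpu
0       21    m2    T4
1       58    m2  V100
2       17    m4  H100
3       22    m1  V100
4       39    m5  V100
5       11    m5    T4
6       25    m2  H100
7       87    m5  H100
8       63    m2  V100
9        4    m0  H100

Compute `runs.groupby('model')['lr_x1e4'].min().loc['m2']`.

group by model, min of lr_x1e4:
model
m0     4
m1    22
m2    21
m4    17
m5    11
Name: lr_x1e4, dtype: int64

21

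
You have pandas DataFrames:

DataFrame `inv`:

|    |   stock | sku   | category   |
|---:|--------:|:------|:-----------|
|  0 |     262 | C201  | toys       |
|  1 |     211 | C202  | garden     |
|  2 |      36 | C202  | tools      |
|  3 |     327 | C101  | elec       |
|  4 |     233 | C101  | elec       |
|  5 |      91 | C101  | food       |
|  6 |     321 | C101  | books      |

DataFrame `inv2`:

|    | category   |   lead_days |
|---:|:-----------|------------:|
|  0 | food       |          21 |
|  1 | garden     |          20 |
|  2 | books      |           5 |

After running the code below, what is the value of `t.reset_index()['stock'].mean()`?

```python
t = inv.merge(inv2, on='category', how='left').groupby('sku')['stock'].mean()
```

209.5

merge on 'category' (how='left') → 7 rows:
   stock   sku category  lead_days
0    262  C201     toys        NaN
1    211  C202   garden       20.0
2     36  C202    tools        NaN
3    327  C101     elec        NaN
4    233  C101     elec        NaN
5     91  C101     food       21.0
6    321  C101    books        5.0
group by sku, mean of stock:
sku
C101    243.0
C201    262.0
C202    123.5
Name: stock, dtype: float64
reset_index():
    sku  stock
0  C101  243.0
1  C201  262.0
2  C202  123.5
Reading off the mean of column 'stock', we get 209.5.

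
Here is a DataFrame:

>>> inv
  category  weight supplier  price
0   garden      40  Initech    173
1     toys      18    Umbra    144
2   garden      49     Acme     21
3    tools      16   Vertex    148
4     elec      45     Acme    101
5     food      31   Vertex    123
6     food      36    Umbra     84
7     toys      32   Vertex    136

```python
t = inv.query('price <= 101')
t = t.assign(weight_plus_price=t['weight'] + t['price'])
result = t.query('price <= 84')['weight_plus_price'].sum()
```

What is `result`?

filter rows where price <= 101:
  category  weight supplier  price
2   garden      49     Acme     21
4     elec      45     Acme    101
6     food      36    Umbra     84
add column weight_plus_price = t['weight'] + t['price']:
  category  weight supplier  price  weight_plus_price
2   garden      49     Acme     21                 70
4     elec      45     Acme    101                146
6     food      36    Umbra     84                120
filter rows where price <= 84:
  category  weight supplier  price  weight_plus_price
2   garden      49     Acme     21                 70
6     food      36    Umbra     84                120

190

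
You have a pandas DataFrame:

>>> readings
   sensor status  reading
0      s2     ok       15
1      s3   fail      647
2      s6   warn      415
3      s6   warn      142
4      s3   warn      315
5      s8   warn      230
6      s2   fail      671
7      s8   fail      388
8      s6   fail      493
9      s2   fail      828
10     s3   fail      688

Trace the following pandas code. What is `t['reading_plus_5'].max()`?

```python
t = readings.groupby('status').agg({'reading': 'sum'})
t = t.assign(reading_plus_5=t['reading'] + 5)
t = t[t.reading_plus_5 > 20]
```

group by status, sum of reading:
        reading
status         
fail       3715
ok           15
warn       1102
add column reading_plus_5 = t['reading'] + 5:
        reading  reading_plus_5
status                         
fail       3715            3720
ok           15              20
warn       1102            1107
filter rows where reading_plus_5 > 20:
        reading  reading_plus_5
status                         
fail       3715            3720
warn       1102            1107
max of column 'reading_plus_5' → 3720

3720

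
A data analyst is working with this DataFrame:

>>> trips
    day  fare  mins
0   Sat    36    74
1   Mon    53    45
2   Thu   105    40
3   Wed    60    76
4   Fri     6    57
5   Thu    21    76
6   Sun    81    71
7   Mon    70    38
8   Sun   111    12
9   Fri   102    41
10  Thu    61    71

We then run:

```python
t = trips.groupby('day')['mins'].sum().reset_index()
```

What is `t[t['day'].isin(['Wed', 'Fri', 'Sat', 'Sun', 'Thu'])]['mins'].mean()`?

group by day, sum of mins:
day
Fri     98
Mon     83
Sat     74
Sun     83
Thu    187
Wed     76
Name: mins, dtype: int64
reset_index():
   day  mins
0  Fri    98
1  Mon    83
2  Sat    74
3  Sun    83
4  Thu   187
5  Wed    76
filter rows where day in ['Wed', 'Fri', 'Sat', 'Sun', 'Thu']:
   day  mins
0  Fri    98
2  Sat    74
3  Sun    83
4  Thu   187
5  Wed    76

103.6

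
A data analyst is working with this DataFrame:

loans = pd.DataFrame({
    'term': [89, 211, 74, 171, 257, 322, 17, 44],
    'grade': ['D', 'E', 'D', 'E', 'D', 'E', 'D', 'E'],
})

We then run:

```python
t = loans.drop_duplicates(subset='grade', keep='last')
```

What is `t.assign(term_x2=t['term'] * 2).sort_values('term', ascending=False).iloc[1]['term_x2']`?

drop duplicate grade (keep=last):
   term grade
6    17     D
7    44     E
add column term_x2 = t['term'] * 2:
   term grade  term_x2
6    17     D       34
7    44     E       88
sort by term descending:
   term grade  term_x2
7    44     E       88
6    17     D       34
Finally, value at position 1, column 'term_x2' = 34.

34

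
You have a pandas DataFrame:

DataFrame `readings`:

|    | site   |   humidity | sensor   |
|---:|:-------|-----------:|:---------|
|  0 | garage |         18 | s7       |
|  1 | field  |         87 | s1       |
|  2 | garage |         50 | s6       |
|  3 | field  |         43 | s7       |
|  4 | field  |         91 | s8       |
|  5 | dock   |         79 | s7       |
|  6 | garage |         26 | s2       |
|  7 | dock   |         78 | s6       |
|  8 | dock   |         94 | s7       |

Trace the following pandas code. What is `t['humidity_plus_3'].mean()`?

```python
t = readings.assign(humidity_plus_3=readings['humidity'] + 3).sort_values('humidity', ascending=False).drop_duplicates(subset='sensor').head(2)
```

add column humidity_plus_3 = readings['humidity'] + 3:
     site  humidity sensor  humidity_plus_3
0  garage        18     s7               21
1   field        87     s1               90
2  garage        50     s6               53
3   field        43     s7               46
4   field        91     s8               94
5    dock        79     s7               82
6  garage        26     s2               29
7    dock        78     s6               81
8    dock        94     s7               97
sort by humidity descending:
     site  humidity sensor  humidity_plus_3
8    dock        94     s7               97
4   field        91     s8               94
1   field        87     s1               90
5    dock        79     s7               82
7    dock        78     s6               81
2  garage        50     s6               53
3   field        43     s7               46
6  garage        26     s2               29
0  garage        18     s7               21
drop duplicate sensor (keep=first):
     site  humidity sensor  humidity_plus_3
8    dock        94     s7               97
4   field        91     s8               94
1   field        87     s1               90
7    dock        78     s6               81
6  garage        26     s2               29
take first 2 rows:
    site  humidity sensor  humidity_plus_3
8   dock        94     s7               97
4  field        91     s8               94
Taking the mean of column 'humidity_plus_3' gives 95.5.

95.5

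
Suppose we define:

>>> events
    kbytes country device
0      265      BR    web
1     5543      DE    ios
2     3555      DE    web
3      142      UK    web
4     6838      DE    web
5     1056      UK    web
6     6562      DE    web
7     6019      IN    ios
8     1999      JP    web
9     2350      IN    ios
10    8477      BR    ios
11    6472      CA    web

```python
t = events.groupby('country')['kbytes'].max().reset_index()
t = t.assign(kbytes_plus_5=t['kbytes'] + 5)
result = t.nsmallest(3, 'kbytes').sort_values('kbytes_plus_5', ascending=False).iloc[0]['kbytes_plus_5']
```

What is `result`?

group by country, max of kbytes:
country
BR    8477
CA    6472
DE    6838
IN    6019
JP    1999
UK    1056
Name: kbytes, dtype: int64
reset_index():
  country  kbytes
0      BR    8477
1      CA    6472
2      DE    6838
3      IN    6019
4      JP    1999
5      UK    1056
add column kbytes_plus_5 = t['kbytes'] + 5:
  country  kbytes  kbytes_plus_5
0      BR    8477           8482
1      CA    6472           6477
2      DE    6838           6843
3      IN    6019           6024
4      JP    1999           2004
5      UK    1056           1061
take 3 rows with smallest kbytes:
  country  kbytes  kbytes_plus_5
5      UK    1056           1061
4      JP    1999           2004
3      IN    6019           6024
sort by kbytes_plus_5 descending:
  country  kbytes  kbytes_plus_5
3      IN    6019           6024
4      JP    1999           2004
5      UK    1056           1061
value at position 0, column 'kbytes_plus_5' → 6024

6024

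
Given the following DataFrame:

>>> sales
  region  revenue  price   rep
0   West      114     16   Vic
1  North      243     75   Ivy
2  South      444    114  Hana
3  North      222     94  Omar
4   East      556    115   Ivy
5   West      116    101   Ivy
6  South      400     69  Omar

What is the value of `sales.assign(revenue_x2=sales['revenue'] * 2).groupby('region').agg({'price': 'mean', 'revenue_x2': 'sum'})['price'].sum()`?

349.5

add column revenue_x2 = sales['revenue'] * 2:
  region  revenue  price   rep  revenue_x2
0   West      114     16   Vic         228
1  North      243     75   Ivy         486
2  South      444    114  Hana         888
3  North      222     94  Omar         444
4   East      556    115   Ivy        1112
5   West      116    101   Ivy         232
6  South      400     69  Omar         800
group by region: mean(price), sum(revenue_x2):
        price  revenue_x2
region                   
East    115.0        1112
North    84.5         930
South    91.5        1688
West     58.5         460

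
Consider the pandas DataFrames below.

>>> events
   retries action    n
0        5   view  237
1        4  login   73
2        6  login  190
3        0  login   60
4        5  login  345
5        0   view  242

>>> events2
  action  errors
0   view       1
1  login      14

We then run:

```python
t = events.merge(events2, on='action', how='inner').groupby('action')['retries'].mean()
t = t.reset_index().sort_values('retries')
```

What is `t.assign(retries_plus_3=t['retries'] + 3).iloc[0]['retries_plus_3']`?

5.5

merge on 'action' (how='inner') → 6 rows:
   retries action    n  errors
0        5   view  237       1
1        4  login   73      14
2        6  login  190      14
3        0  login   60      14
4        5  login  345      14
5        0   view  242       1
group by action, mean of retries:
action
login    3.75
view     2.50
Name: retries, dtype: float64
reset_index():
  action  retries
0  login     3.75
1   view     2.50
sort by retries:
  action  retries
1   view     2.50
0  login     3.75
add column retries_plus_3 = t['retries'] + 3:
  action  retries  retries_plus_3
1   view     2.50            5.50
0  login     3.75            6.75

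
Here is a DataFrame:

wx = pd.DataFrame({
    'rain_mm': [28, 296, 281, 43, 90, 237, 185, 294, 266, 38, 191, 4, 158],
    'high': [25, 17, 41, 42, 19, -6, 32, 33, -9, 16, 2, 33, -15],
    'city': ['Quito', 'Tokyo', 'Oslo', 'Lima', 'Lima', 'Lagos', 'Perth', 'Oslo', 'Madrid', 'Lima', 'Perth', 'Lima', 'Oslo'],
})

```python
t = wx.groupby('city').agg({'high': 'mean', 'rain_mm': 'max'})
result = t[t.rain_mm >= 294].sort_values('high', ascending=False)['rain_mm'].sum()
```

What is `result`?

590

group by city: mean(high), max(rain_mm):
             high  rain_mm
city                      
Lagos   -6.000000      237
Lima    27.500000       90
Madrid  -9.000000      266
Oslo    19.666667      294
Perth   17.000000      191
Quito   25.000000       28
Tokyo   17.000000      296
filter rows where rain_mm >= 294:
            high  rain_mm
city                     
Oslo   19.666667      294
Tokyo  17.000000      296
sort by high descending:
            high  rain_mm
city                     
Oslo   19.666667      294
Tokyo  17.000000      296
sum of column 'rain_mm' → 590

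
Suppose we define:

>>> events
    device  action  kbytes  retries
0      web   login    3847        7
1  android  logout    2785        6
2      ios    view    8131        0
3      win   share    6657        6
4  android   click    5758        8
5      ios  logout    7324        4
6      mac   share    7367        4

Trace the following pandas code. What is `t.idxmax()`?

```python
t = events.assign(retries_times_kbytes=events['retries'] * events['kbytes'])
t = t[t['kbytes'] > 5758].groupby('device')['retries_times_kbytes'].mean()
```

add column retries_times_kbytes = events['retries'] * events['kbytes']:
    device  action  kbytes  retries  retries_times_kbytes
0      web   login    3847        7                 26929
1  android  logout    2785        6                 16710
2      ios    view    8131        0                     0
3      win   share    6657        6                 39942
4  android   click    5758        8                 46064
5      ios  logout    7324        4                 29296
6      mac   share    7367        4                 29468
filter rows where kbytes > 5758:
  device  action  kbytes  retries  retries_times_kbytes
2    ios    view    8131        0                     0
3    win   share    6657        6                 39942
5    ios  logout    7324        4                 29296
6    mac   share    7367        4                 29468
group by device, mean of retries_times_kbytes:
device
ios    14648.0
mac    29468.0
win    39942.0
Name: retries_times_kbytes, dtype: float64

win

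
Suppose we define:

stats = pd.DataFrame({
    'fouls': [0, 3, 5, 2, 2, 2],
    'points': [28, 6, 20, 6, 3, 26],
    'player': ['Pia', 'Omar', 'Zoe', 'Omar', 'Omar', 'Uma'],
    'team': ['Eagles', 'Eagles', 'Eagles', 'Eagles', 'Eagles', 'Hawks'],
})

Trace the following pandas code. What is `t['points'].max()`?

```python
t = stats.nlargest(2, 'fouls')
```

20

take 2 rows with largest fouls:
   fouls  points player    team
2      5      20    Zoe  Eagles
1      3       6   Omar  Eagles
Finally, max of column 'points' = 20.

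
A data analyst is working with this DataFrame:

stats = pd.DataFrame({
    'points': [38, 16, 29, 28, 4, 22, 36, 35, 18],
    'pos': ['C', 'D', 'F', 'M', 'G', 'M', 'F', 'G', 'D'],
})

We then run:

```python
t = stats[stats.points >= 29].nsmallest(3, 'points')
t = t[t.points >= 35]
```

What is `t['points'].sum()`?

filter rows where points >= 29:
   points pos
0      38   C
2      29   F
6      36   F
7      35   G
take 3 rows with smallest points:
   points pos
2      29   F
7      35   G
6      36   F
filter rows where points >= 35:
   points pos
7      35   G
6      36   F

71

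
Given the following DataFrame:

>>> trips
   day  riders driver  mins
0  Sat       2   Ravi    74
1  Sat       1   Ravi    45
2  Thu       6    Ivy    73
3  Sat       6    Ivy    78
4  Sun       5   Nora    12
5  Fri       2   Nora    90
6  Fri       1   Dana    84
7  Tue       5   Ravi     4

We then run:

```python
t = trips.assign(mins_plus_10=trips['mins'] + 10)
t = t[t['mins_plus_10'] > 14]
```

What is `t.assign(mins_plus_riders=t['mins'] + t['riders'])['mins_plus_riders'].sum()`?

add column mins_plus_10 = trips['mins'] + 10:
   day  riders driver  mins  mins_plus_10
0  Sat       2   Ravi    74            84
1  Sat       1   Ravi    45            55
2  Thu       6    Ivy    73            83
3  Sat       6    Ivy    78            88
4  Sun       5   Nora    12            22
5  Fri       2   Nora    90           100
6  Fri       1   Dana    84            94
7  Tue       5   Ravi     4            14
filter rows where mins_plus_10 > 14:
   day  riders driver  mins  mins_plus_10
0  Sat       2   Ravi    74            84
1  Sat       1   Ravi    45            55
2  Thu       6    Ivy    73            83
3  Sat       6    Ivy    78            88
4  Sun       5   Nora    12            22
5  Fri       2   Nora    90           100
6  Fri       1   Dana    84            94
add column mins_plus_riders = t['mins'] + t['riders']:
   day  riders driver  mins  mins_plus_10  mins_plus_riders
0  Sat       2   Ravi    74            84                76
1  Sat       1   Ravi    45            55                46
2  Thu       6    Ivy    73            83                79
3  Sat       6    Ivy    78            88                84
4  Sun       5   Nora    12            22                17
5  Fri       2   Nora    90           100                92
6  Fri       1   Dana    84            94                85
So sum() = 479.

479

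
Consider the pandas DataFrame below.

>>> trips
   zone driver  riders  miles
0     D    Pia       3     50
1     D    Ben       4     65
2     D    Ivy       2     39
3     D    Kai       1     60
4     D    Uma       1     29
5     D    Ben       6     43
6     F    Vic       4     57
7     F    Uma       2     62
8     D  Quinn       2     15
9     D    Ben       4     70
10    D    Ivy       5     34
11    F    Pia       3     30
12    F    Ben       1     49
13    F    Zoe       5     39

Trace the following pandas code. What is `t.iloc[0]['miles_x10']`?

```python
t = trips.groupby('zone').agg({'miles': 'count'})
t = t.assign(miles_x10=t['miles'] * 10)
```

90

group by zone, count of miles:
      miles
zone       
D         9
F         5
add column miles_x10 = t['miles'] * 10:
      miles  miles_x10
zone                  
D         9         90
F         5         50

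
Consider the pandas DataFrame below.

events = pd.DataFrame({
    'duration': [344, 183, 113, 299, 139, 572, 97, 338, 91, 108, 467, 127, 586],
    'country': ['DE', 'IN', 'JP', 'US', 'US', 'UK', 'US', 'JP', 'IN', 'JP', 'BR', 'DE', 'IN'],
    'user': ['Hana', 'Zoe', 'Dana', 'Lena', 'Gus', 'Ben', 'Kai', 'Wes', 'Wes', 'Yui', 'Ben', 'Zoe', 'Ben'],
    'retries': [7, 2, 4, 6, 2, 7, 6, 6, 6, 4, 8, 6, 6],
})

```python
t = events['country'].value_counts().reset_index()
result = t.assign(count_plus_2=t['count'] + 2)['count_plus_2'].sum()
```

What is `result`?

value_counts of country:
country
IN    3
JP    3
US    3
DE    2
UK    1
BR    1
Name: count, dtype: int64
reset_index():
  country  count
0      IN      3
1      JP      3
2      US      3
3      DE      2
4      UK      1
5      BR      1
add column count_plus_2 = t['count'] + 2:
  country  count  count_plus_2
0      IN      3             5
1      JP      3             5
2      US      3             5
3      DE      2             4
4      UK      1             3
5      BR      1             3
Then the sum of column 'count_plus_2': 25

25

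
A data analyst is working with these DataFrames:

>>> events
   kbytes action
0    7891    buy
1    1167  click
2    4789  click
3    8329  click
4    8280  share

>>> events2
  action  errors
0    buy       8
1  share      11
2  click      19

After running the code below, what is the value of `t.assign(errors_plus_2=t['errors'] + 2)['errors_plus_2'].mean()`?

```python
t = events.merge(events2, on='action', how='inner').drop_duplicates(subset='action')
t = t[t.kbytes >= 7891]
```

merge on 'action' (how='inner') → 5 rows:
   kbytes action  errors
0    7891    buy       8
1    1167  click      19
2    4789  click      19
3    8329  click      19
4    8280  share      11
drop duplicate action (keep=first):
   kbytes action  errors
0    7891    buy       8
1    1167  click      19
4    8280  share      11
filter rows where kbytes >= 7891:
   kbytes action  errors
0    7891    buy       8
4    8280  share      11
add column errors_plus_2 = t['errors'] + 2:
   kbytes action  errors  errors_plus_2
0    7891    buy       8             10
4    8280  share      11             13
Then the mean of column 'errors_plus_2': 11.5

11.5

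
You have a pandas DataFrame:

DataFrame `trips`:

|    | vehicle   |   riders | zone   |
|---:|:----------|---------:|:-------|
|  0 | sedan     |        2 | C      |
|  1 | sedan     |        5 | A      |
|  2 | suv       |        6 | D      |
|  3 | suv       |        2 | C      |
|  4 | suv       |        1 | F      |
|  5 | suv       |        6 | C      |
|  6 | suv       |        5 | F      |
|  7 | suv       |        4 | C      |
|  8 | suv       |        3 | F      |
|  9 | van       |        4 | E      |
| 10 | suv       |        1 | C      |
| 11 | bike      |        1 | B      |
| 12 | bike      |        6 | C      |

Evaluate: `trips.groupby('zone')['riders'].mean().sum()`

group by zone, mean of riders:
zone
A    5.0
B    1.0
C    3.5
D    6.0
E    4.0
F    3.0
Name: riders, dtype: float64
Then the sum of the resulting series: 22.5

22.5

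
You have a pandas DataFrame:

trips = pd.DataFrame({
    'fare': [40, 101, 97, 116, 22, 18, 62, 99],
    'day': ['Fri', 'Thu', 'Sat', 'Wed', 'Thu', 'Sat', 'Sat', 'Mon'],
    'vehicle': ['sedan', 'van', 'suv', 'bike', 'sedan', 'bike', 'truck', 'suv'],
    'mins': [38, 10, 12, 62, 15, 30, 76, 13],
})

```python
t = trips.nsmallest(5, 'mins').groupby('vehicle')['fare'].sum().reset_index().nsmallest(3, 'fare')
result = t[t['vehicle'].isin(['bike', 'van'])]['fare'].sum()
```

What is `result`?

119

take 5 rows with smallest mins:
   fare  day vehicle  mins
1   101  Thu     van    10
2    97  Sat     suv    12
7    99  Mon     suv    13
4    22  Thu   sedan    15
5    18  Sat    bike    30
group by vehicle, sum of fare:
vehicle
bike      18
sedan     22
suv      196
van      101
Name: fare, dtype: int64
reset_index():
  vehicle  fare
0    bike    18
1   sedan    22
2     suv   196
3     van   101
take 3 rows with smallest fare:
  vehicle  fare
0    bike    18
1   sedan    22
3     van   101
filter rows where vehicle in ['bike', 'van']:
  vehicle  fare
0    bike    18
3     van   101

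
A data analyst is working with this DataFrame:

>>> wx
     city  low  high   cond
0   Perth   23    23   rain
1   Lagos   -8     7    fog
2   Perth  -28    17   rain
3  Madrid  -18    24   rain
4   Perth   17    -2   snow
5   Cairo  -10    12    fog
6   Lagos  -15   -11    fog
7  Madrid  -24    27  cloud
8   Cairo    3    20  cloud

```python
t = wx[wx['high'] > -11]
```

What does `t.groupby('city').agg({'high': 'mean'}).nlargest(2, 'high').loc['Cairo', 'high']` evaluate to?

filter rows where high > -11:
     city  low  high   cond
0   Perth   23    23   rain
1   Lagos   -8     7    fog
2   Perth  -28    17   rain
3  Madrid  -18    24   rain
4   Perth   17    -2   snow
5   Cairo  -10    12    fog
7  Madrid  -24    27  cloud
8   Cairo    3    20  cloud
group by city, mean of high:
             high
city             
Cairo   16.000000
Lagos    7.000000
Madrid  25.500000
Perth   12.666667
take 2 rows with largest high:
        high
city        
Madrid  25.5
Cairo   16.0
Finally, value at row 'Cairo', column 'high' = 16.0.

16.0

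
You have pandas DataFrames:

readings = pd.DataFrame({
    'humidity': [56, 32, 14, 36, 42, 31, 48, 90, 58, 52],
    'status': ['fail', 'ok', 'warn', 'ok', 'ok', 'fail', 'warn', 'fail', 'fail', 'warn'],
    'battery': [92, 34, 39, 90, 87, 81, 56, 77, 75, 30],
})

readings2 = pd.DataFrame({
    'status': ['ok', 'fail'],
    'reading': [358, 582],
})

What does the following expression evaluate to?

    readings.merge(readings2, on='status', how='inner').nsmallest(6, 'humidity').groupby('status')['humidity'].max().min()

merge on 'status' (how='inner') → 7 rows:
   humidity status  battery  reading
0        56   fail       92      582
1        32     ok       34      358
2        36     ok       90      358
3        42     ok       87      358
4        31   fail       81      582
5        90   fail       77      582
6        58   fail       75      582
take 6 rows with smallest humidity:
   humidity status  battery  reading
4        31   fail       81      582
1        32     ok       34      358
2        36     ok       90      358
3        42     ok       87      358
0        56   fail       92      582
6        58   fail       75      582
group by status, max of humidity:
status
fail    58
ok      42
Name: humidity, dtype: int64

42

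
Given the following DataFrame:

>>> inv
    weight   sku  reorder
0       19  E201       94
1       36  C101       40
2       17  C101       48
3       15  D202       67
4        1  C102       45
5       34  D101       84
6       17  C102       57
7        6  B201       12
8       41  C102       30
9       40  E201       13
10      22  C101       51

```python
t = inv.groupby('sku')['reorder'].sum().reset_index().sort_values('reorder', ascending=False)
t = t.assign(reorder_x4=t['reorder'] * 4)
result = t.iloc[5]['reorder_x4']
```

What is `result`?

48

group by sku, sum of reorder:
sku
B201     12
C101    139
C102    132
D101     84
D202     67
E201    107
Name: reorder, dtype: int64
reset_index():
    sku  reorder
0  B201       12
1  C101      139
2  C102      132
3  D101       84
4  D202       67
5  E201      107
sort by reorder descending:
    sku  reorder
1  C101      139
2  C102      132
5  E201      107
3  D101       84
4  D202       67
0  B201       12
add column reorder_x4 = t['reorder'] * 4:
    sku  reorder  reorder_x4
1  C101      139         556
2  C102      132         528
5  E201      107         428
3  D101       84         336
4  D202       67         268
0  B201       12          48
The value at position 5, column 'reorder_x4' is 48.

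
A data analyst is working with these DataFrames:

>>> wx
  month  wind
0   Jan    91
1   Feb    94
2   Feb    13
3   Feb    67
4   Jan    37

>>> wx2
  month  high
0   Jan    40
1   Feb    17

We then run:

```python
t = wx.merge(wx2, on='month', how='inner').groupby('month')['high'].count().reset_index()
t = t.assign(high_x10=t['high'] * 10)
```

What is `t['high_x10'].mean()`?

25.0

merge on 'month' (how='inner') → 5 rows:
  month  wind  high
0   Jan    91    40
1   Feb    94    17
2   Feb    13    17
3   Feb    67    17
4   Jan    37    40
group by month, count of high:
month
Feb    3
Jan    2
Name: high, dtype: int64
reset_index():
  month  high
0   Feb     3
1   Jan     2
add column high_x10 = t['high'] * 10:
  month  high  high_x10
0   Feb     3        30
1   Jan     2        20
Then the mean of column 'high_x10': 25.0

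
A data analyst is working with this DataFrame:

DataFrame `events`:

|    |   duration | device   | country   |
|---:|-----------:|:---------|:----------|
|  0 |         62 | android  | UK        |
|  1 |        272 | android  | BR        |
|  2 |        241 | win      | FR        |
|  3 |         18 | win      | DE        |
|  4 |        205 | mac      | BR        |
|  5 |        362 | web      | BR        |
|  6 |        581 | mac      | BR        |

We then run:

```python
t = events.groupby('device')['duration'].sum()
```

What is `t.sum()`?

group by device, sum of duration:
device
android    334
mac        786
web        362
win        259
Name: duration, dtype: int64

1741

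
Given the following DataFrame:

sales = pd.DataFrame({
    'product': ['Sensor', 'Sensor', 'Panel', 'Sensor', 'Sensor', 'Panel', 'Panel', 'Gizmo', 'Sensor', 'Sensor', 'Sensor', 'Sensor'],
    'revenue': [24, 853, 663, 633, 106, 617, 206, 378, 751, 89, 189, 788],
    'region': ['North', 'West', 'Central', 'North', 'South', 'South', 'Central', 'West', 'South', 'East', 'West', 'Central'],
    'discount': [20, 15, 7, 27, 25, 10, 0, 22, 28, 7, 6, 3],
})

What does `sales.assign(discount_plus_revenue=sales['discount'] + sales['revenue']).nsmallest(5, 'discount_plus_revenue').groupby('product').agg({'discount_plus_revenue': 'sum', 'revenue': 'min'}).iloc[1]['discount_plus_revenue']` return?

466

add column discount_plus_revenue = sales['discount'] + sales['revenue']:
   product  revenue   region  discount  discount_plus_revenue
0   Sensor       24    North        20                     44
1   Sensor      853     West        15                    868
2    Panel      663  Central         7                    670
3   Sensor      633    North        27                    660
4   Sensor      106    South        25                    131
5    Panel      617    South        10                    627
6    Panel      206  Central         0                    206
7    Gizmo      378     West        22                    400
8   Sensor      751    South        28                    779
9   Sensor       89     East         7                     96
10  Sensor      189     West         6                    195
11  Sensor      788  Central         3                    791
take 5 rows with smallest discount_plus_revenue:
   product  revenue   region  discount  discount_plus_revenue
0   Sensor       24    North        20                     44
9   Sensor       89     East         7                     96
4   Sensor      106    South        25                    131
10  Sensor      189     West         6                    195
6    Panel      206  Central         0                    206
group by product: sum(discount_plus_revenue), min(revenue):
         discount_plus_revenue  revenue
product                                
Panel                      206      206
Sensor                     466       24
Then the value at position 1, column 'discount_plus_revenue': 466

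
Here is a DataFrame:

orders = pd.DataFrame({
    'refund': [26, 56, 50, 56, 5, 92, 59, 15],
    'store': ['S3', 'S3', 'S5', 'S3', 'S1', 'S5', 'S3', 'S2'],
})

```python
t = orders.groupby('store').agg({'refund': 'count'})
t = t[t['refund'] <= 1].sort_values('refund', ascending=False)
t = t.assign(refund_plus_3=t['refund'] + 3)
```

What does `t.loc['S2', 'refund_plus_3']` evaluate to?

group by store, count of refund:
       refund
store        
S1          1
S2          1
S3          4
S5          2
filter rows where refund <= 1:
       refund
store        
S1          1
S2          1
sort by refund descending:
       refund
store        
S1          1
S2          1
add column refund_plus_3 = t['refund'] + 3:
       refund  refund_plus_3
store                       
S1          1              4
S2          1              4
Finally, value at row 'S2', column 'refund_plus_3' = 4.

4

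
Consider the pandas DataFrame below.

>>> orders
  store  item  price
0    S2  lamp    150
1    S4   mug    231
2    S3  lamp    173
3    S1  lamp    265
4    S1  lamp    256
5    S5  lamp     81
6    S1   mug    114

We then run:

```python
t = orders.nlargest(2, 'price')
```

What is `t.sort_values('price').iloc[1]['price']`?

265

take 2 rows with largest price:
  store  item  price
3    S1  lamp    265
4    S1  lamp    256
sort by price:
  store  item  price
4    S1  lamp    256
3    S1  lamp    265
value at position 1, column 'price' → 265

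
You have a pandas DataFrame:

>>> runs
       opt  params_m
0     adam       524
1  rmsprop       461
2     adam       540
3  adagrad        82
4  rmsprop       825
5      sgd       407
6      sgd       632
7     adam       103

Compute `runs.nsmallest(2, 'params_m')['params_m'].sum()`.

185

take 2 rows with smallest params_m:
       opt  params_m
3  adagrad        82
7     adam       103
Hence 185.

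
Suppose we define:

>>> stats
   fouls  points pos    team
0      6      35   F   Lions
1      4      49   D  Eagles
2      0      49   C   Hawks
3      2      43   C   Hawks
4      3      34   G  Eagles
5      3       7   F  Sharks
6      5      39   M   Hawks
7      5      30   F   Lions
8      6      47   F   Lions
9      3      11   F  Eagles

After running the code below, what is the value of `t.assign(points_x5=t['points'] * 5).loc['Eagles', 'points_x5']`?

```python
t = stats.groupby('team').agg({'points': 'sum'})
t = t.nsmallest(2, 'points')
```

group by team, sum of points:
        points
team          
Eagles      94
Hawks      131
Lions      112
Sharks       7
take 2 rows with smallest points:
        points
team          
Sharks       7
Eagles      94
add column points_x5 = t['points'] * 5:
        points  points_x5
team                     
Sharks       7         35
Eagles      94        470
value at row 'Eagles', column 'points_x5' → 470

470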